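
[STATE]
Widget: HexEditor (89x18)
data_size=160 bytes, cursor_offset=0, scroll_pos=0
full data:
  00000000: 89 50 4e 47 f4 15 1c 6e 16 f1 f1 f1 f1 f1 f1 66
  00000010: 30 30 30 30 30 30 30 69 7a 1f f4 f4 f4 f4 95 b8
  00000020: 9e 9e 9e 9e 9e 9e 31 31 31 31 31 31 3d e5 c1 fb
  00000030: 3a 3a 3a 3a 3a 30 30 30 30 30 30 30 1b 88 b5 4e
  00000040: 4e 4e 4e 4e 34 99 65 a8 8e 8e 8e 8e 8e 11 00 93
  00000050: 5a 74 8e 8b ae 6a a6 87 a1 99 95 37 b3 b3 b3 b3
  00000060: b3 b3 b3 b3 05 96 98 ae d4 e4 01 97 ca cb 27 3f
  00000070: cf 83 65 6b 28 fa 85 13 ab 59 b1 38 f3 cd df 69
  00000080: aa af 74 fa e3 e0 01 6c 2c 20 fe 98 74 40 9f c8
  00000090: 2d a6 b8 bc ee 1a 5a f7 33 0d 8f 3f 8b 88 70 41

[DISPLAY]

00000000  89 50 4e 47 f4 15 1c 6e  16 f1 f1 f1 f1 f1 f1 66  |.PNG...n.......f|           
00000010  30 30 30 30 30 30 30 69  7a 1f f4 f4 f4 f4 95 b8  |0000000iz.......|           
00000020  9e 9e 9e 9e 9e 9e 31 31  31 31 31 31 3d e5 c1 fb  |......111111=...|           
00000030  3a 3a 3a 3a 3a 30 30 30  30 30 30 30 1b 88 b5 4e  |:::::0000000...N|           
00000040  4e 4e 4e 4e 34 99 65 a8  8e 8e 8e 8e 8e 11 00 93  |NNNN4.e.........|           
00000050  5a 74 8e 8b ae 6a a6 87  a1 99 95 37 b3 b3 b3 b3  |Zt...j.....7....|           
00000060  b3 b3 b3 b3 05 96 98 ae  d4 e4 01 97 ca cb 27 3f  |..............'?|           
00000070  cf 83 65 6b 28 fa 85 13  ab 59 b1 38 f3 cd df 69  |..ek(....Y.8...i|           
00000080  aa af 74 fa e3 e0 01 6c  2c 20 fe 98 74 40 9f c8  |..t....l, ..t@..|           
00000090  2d a6 b8 bc ee 1a 5a f7  33 0d 8f 3f 8b 88 70 41  |-.....Z.3..?..pA|           
                                                                                         
                                                                                         
                                                                                         
                                                                                         
                                                                                         
                                                                                         
                                                                                         
                                                                                         


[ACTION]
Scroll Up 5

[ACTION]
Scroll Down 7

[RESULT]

00000070  cf 83 65 6b 28 fa 85 13  ab 59 b1 38 f3 cd df 69  |..ek(....Y.8...i|           
00000080  aa af 74 fa e3 e0 01 6c  2c 20 fe 98 74 40 9f c8  |..t....l, ..t@..|           
00000090  2d a6 b8 bc ee 1a 5a f7  33 0d 8f 3f 8b 88 70 41  |-.....Z.3..?..pA|           
                                                                                         
                                                                                         
                                                                                         
                                                                                         
                                                                                         
                                                                                         
                                                                                         
                                                                                         
                                                                                         
                                                                                         
                                                                                         
                                                                                         
                                                                                         
                                                                                         
                                                                                         


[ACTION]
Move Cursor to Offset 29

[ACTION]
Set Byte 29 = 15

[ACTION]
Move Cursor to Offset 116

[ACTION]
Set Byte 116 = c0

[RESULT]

00000070  cf 83 65 6b C0 fa 85 13  ab 59 b1 38 f3 cd df 69  |..ek.....Y.8...i|           
00000080  aa af 74 fa e3 e0 01 6c  2c 20 fe 98 74 40 9f c8  |..t....l, ..t@..|           
00000090  2d a6 b8 bc ee 1a 5a f7  33 0d 8f 3f 8b 88 70 41  |-.....Z.3..?..pA|           
                                                                                         
                                                                                         
                                                                                         
                                                                                         
                                                                                         
                                                                                         
                                                                                         
                                                                                         
                                                                                         
                                                                                         
                                                                                         
                                                                                         
                                                                                         
                                                                                         
                                                                                         


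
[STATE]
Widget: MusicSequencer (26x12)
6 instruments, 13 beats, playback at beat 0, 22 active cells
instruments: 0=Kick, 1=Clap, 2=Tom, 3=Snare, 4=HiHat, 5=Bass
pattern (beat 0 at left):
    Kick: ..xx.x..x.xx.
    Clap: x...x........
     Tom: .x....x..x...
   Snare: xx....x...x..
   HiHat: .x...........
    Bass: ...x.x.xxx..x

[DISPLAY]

      ▼123456789012       
  Kick··██·█··█·██·       
  Clap█···█········       
   Tom·█····█··█···       
 Snare██····█···█··       
 HiHat·█···········       
  Bass···█·█·███··█       
                          
                          
                          
                          
                          


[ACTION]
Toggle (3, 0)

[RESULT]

      ▼123456789012       
  Kick··██·█··█·██·       
  Clap█···█········       
   Tom·█····█··█···       
 Snare·█····█···█··       
 HiHat·█···········       
  Bass···█·█·███··█       
                          
                          
                          
                          
                          


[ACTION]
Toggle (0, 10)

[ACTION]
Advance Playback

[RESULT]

      0▼23456789012       
  Kick··██·█··█··█·       
  Clap█···█········       
   Tom·█····█··█···       
 Snare·█····█···█··       
 HiHat·█···········       
  Bass···█·█·███··█       
                          
                          
                          
                          
                          


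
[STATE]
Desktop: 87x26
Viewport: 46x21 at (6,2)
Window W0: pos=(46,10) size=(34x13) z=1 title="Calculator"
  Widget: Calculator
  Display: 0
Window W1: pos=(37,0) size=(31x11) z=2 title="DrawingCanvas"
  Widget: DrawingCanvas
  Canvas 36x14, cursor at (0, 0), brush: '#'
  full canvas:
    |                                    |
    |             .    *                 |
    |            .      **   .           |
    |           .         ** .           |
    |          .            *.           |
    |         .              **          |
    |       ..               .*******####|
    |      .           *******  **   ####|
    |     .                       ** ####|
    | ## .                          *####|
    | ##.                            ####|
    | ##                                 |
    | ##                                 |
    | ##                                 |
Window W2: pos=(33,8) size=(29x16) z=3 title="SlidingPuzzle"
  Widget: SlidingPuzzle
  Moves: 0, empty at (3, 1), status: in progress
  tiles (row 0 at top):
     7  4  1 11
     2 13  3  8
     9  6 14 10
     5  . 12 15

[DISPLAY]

                               ┠──────────────
                               ┃+             
                               ┃             .
                               ┃            . 
                               ┃           .  
                               ┃          .   
                           ┏━━━━━━━━━━━━━━━━━━
                           ┃ SlidingPuzzle    
                           ┠──────────────────
                           ┃┌────┬────┬────┬──
                           ┃│  7 │  4 │  1 │ 1
                           ┃├────┼────┼────┼──
                           ┃│  2 │ 13 │  3 │  
                           ┃├────┼────┼────┼──
                           ┃│  9 │  6 │ 14 │ 1
                           ┃├────┼────┼────┼──
                           ┃│  5 │    │ 12 │ 1
                           ┃└────┴────┴────┴──
                           ┃Moves: 0          
                           ┃                  
                           ┃                  


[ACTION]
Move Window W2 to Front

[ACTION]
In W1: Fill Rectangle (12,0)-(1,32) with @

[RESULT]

                               ┠──────────────
                               ┃+             
                               ┃@@@@@@@@@@@@@@
                               ┃@@@@@@@@@@@@@@
                               ┃@@@@@@@@@@@@@@
                               ┃@@@@@@@@@@@@@@
                           ┏━━━━━━━━━━━━━━━━━━
                           ┃ SlidingPuzzle    
                           ┠──────────────────
                           ┃┌────┬────┬────┬──
                           ┃│  7 │  4 │  1 │ 1
                           ┃├────┼────┼────┼──
                           ┃│  2 │ 13 │  3 │  
                           ┃├────┼────┼────┼──
                           ┃│  9 │  6 │ 14 │ 1
                           ┃├────┼────┼────┼──
                           ┃│  5 │    │ 12 │ 1
                           ┃└────┴────┴────┴──
                           ┃Moves: 0          
                           ┃                  
                           ┃                  


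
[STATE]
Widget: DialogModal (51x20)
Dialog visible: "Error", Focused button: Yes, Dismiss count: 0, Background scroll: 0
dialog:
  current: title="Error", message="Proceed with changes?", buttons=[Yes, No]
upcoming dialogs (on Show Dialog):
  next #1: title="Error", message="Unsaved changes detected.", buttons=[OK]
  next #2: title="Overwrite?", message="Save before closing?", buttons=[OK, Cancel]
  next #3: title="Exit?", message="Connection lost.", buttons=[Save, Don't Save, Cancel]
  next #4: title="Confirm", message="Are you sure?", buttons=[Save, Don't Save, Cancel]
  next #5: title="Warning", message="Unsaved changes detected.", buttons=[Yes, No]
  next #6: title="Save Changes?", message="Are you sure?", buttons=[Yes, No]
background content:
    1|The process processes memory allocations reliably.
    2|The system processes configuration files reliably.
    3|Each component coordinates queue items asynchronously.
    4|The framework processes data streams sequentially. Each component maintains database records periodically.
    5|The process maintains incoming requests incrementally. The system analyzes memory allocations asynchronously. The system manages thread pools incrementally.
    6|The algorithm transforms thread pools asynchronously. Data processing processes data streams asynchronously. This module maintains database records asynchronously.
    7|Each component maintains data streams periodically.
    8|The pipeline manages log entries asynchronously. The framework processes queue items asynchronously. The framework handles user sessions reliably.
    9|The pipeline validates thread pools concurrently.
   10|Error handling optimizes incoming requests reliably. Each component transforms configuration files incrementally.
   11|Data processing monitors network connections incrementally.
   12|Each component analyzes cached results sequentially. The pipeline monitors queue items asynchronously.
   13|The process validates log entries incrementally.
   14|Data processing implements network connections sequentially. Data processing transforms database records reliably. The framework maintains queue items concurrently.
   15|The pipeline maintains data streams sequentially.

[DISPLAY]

The process processes memory allocations reliably. 
The system processes configuration files reliably. 
Each component coordinates queue items asynchronous
The framework processes data streams sequentially. 
The process maintains incoming requests incremental
The algorithm transforms thread pools asynchronousl
Each component maintains data streams periodically.
The pipeline ┌───────────────────────┐hronously. Th
The pipeline │         Error         │ncurrently.  
Error handlin│ Proceed with changes? │ests reliably
Data processi│       [Yes]  No       │ctions increm
Each componen└───────────────────────┘ sequentially
The process validates log entries incrementally.   
Data processing implements network connections sequ
The pipeline maintains data streams sequentially.  
                                                   
                                                   
                                                   
                                                   
                                                   


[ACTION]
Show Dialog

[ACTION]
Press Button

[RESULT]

The process processes memory allocations reliably. 
The system processes configuration files reliably. 
Each component coordinates queue items asynchronous
The framework processes data streams sequentially. 
The process maintains incoming requests incremental
The algorithm transforms thread pools asynchronousl
Each component maintains data streams periodically.
The pipeline manages log entries asynchronously. Th
The pipeline validates thread pools concurrently.  
Error handling optimizes incoming requests reliably
Data processing monitors network connections increm
Each component analyzes cached results sequentially
The process validates log entries incrementally.   
Data processing implements network connections sequ
The pipeline maintains data streams sequentially.  
                                                   
                                                   
                                                   
                                                   
                                                   


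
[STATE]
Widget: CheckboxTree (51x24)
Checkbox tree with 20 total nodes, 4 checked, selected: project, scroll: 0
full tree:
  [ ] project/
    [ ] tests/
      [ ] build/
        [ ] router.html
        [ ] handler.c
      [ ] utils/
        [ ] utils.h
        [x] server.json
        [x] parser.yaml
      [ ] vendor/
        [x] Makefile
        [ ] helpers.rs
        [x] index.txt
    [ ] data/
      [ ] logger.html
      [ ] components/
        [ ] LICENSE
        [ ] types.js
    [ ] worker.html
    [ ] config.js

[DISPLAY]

>[-] project/                                      
   [-] tests/                                      
     [ ] build/                                    
       [ ] router.html                             
       [ ] handler.c                               
     [-] utils/                                    
       [ ] utils.h                                 
       [x] server.json                             
       [x] parser.yaml                             
     [-] vendor/                                   
       [x] Makefile                                
       [ ] helpers.rs                              
       [x] index.txt                               
   [ ] data/                                       
     [ ] logger.html                               
     [ ] components/                               
       [ ] LICENSE                                 
       [ ] types.js                                
   [ ] worker.html                                 
   [ ] config.js                                   
                                                   
                                                   
                                                   
                                                   


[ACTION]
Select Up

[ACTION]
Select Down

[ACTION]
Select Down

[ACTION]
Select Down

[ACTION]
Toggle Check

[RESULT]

 [-] project/                                      
   [-] tests/                                      
     [-] build/                                    
>      [x] router.html                             
       [ ] handler.c                               
     [-] utils/                                    
       [ ] utils.h                                 
       [x] server.json                             
       [x] parser.yaml                             
     [-] vendor/                                   
       [x] Makefile                                
       [ ] helpers.rs                              
       [x] index.txt                               
   [ ] data/                                       
     [ ] logger.html                               
     [ ] components/                               
       [ ] LICENSE                                 
       [ ] types.js                                
   [ ] worker.html                                 
   [ ] config.js                                   
                                                   
                                                   
                                                   
                                                   


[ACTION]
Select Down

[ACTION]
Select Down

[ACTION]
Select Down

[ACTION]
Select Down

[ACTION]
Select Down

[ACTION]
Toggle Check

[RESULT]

 [-] project/                                      
   [-] tests/                                      
     [-] build/                                    
       [x] router.html                             
       [ ] handler.c                               
     [-] utils/                                    
       [ ] utils.h                                 
       [x] server.json                             
>      [ ] parser.yaml                             
     [-] vendor/                                   
       [x] Makefile                                
       [ ] helpers.rs                              
       [x] index.txt                               
   [ ] data/                                       
     [ ] logger.html                               
     [ ] components/                               
       [ ] LICENSE                                 
       [ ] types.js                                
   [ ] worker.html                                 
   [ ] config.js                                   
                                                   
                                                   
                                                   
                                                   


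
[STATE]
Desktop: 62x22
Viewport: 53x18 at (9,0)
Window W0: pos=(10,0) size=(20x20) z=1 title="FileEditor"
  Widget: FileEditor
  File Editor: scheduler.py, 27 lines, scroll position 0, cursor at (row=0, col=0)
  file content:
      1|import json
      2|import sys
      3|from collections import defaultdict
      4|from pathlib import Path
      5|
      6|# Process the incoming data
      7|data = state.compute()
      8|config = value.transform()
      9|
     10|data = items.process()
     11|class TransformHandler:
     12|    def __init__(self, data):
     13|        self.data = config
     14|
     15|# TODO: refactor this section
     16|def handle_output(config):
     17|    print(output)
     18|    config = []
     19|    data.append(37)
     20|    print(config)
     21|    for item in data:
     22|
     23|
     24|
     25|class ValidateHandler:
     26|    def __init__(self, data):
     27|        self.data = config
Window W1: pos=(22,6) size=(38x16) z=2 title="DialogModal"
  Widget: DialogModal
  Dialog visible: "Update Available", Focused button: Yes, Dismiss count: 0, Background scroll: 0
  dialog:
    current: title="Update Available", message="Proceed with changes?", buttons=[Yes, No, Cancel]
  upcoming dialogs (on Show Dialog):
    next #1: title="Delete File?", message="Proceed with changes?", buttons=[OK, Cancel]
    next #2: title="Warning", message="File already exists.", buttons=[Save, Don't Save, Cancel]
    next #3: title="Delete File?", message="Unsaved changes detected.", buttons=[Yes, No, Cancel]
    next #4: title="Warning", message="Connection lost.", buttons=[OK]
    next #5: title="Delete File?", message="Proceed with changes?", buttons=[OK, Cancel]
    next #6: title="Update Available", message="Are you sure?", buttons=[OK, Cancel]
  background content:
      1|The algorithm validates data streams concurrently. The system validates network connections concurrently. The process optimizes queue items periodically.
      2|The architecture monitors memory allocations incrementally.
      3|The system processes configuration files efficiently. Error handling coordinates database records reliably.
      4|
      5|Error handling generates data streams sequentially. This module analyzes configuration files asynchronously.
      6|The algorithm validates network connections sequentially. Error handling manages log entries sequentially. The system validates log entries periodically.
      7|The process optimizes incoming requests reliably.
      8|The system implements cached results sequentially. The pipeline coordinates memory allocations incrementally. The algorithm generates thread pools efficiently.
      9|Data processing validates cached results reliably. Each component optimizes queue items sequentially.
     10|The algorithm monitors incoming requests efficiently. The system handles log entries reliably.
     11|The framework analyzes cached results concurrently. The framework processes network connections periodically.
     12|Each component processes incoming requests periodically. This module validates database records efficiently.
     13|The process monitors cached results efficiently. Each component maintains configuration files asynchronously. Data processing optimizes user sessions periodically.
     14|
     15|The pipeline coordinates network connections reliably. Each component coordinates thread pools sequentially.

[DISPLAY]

 ┏━━━━━━━━━━━━━━━━━━┓                                
 ┃ FileEditor       ┃                                
 ┠──────────────────┨                                
 ┃█mport json      ▲┃                                
 ┃import sys       █┃                                
 ┃from collections ░┃                                
 ┃from pathli┏━━━━━━━━━━━━━━━━━━━━━━━━━━━━━━━━━━━━┓  
 ┃           ┃ DialogModal                        ┃  
 ┃# Process t┠────────────────────────────────────┨  
 ┃data = stat┃The algorithm validates data streams┃  
 ┃config = va┃The architecture monitors memory all┃  
 ┃           ┃The system processes configuration f┃  
 ┃data = item┃     ┌───────────────────────┐      ┃  
 ┃class Trans┃Error│    Update Available   │stream┃  
 ┃    def __i┃The a│ Proceed with changes? │k conn┃  
 ┃        sel┃The p│  [Yes]  No   Cancel   │ reque┃  
 ┃           ┃The s└───────────────────────┘esults┃  
 ┃# TODO: ref┃Data processing validates cached res┃  


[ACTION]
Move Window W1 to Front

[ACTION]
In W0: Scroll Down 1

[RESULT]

 ┏━━━━━━━━━━━━━━━━━━┓                                
 ┃ FileEditor       ┃                                
 ┠──────────────────┨                                
 ┃import sys       ▲┃                                
 ┃from collections ░┃                                
 ┃from pathlib impo█┃                                
 ┃           ┏━━━━━━━━━━━━━━━━━━━━━━━━━━━━━━━━━━━━┓  
 ┃# Process t┃ DialogModal                        ┃  
 ┃data = stat┠────────────────────────────────────┨  
 ┃config = va┃The algorithm validates data streams┃  
 ┃           ┃The architecture monitors memory all┃  
 ┃data = item┃The system processes configuration f┃  
 ┃class Trans┃     ┌───────────────────────┐      ┃  
 ┃    def __i┃Error│    Update Available   │stream┃  
 ┃        sel┃The a│ Proceed with changes? │k conn┃  
 ┃           ┃The p│  [Yes]  No   Cancel   │ reque┃  
 ┃# TODO: ref┃The s└───────────────────────┘esults┃  
 ┃def handle_┃Data processing validates cached res┃  


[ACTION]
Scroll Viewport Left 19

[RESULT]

          ┏━━━━━━━━━━━━━━━━━━┓                       
          ┃ FileEditor       ┃                       
          ┠──────────────────┨                       
          ┃import sys       ▲┃                       
          ┃from collections ░┃                       
          ┃from pathlib impo█┃                       
          ┃           ┏━━━━━━━━━━━━━━━━━━━━━━━━━━━━━━
          ┃# Process t┃ DialogModal                  
          ┃data = stat┠──────────────────────────────
          ┃config = va┃The algorithm validates data s
          ┃           ┃The architecture monitors memo
          ┃data = item┃The system processes configura
          ┃class Trans┃     ┌───────────────────────┐
          ┃    def __i┃Error│    Update Available   │
          ┃        sel┃The a│ Proceed with changes? │
          ┃           ┃The p│  [Yes]  No   Cancel   │
          ┃# TODO: ref┃The s└───────────────────────┘
          ┃def handle_┃Data processing validates cach


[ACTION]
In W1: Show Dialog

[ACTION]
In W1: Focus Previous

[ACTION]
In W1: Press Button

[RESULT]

          ┏━━━━━━━━━━━━━━━━━━┓                       
          ┃ FileEditor       ┃                       
          ┠──────────────────┨                       
          ┃import sys       ▲┃                       
          ┃from collections ░┃                       
          ┃from pathlib impo█┃                       
          ┃           ┏━━━━━━━━━━━━━━━━━━━━━━━━━━━━━━
          ┃# Process t┃ DialogModal                  
          ┃data = stat┠──────────────────────────────
          ┃config = va┃The algorithm validates data s
          ┃           ┃The architecture monitors memo
          ┃data = item┃The system processes configura
          ┃class Trans┃                              
          ┃    def __i┃Error handling generates data 
          ┃        sel┃The algorithm validates networ
          ┃           ┃The process optimizes incoming
          ┃# TODO: ref┃The system implements cached r
          ┃def handle_┃Data processing validates cach


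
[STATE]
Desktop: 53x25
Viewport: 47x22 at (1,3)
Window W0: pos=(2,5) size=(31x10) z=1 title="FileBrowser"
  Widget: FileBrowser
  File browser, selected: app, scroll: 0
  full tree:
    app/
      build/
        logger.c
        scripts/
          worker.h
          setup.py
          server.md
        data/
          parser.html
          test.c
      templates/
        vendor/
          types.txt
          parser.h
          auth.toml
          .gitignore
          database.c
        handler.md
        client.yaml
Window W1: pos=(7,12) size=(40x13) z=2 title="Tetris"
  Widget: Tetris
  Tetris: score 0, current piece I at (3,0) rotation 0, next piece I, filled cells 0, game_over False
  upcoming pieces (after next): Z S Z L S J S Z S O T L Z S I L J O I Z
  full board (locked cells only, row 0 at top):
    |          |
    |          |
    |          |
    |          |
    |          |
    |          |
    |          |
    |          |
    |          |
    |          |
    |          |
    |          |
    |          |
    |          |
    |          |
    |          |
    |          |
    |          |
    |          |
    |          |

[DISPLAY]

                                               
                                               
 ┏━━━━━━━━━━━━━━━━━━━━━━━━━━━━━┓               
 ┃ FileBrowser                 ┃               
 ┠─────────────────────────────┨               
 ┃> [-] app/                   ┃               
 ┃    [+] build/               ┃               
 ┃    [+] templates/           ┃               
 ┃                             ┃               
 ┃    ┏━━━━━━━━━━━━━━━━━━━━━━━━━━━━━━━━━━━━━━┓ 
 ┃    ┃ Tetris                               ┃ 
 ┗━━━━┠──────────────────────────────────────┨ 
      ┃          │Next:                      ┃ 
      ┃          │████                       ┃ 
      ┃          │                           ┃ 
      ┃          │                           ┃ 
      ┃          │                           ┃ 
      ┃          │                           ┃ 
      ┃          │Score:                     ┃ 
      ┃          │0                          ┃ 
      ┃          │                           ┃ 
      ┗━━━━━━━━━━━━━━━━━━━━━━━━━━━━━━━━━━━━━━┛ 


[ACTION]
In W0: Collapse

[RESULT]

                                               
                                               
 ┏━━━━━━━━━━━━━━━━━━━━━━━━━━━━━┓               
 ┃ FileBrowser                 ┃               
 ┠─────────────────────────────┨               
 ┃> [+] app/                   ┃               
 ┃                             ┃               
 ┃                             ┃               
 ┃                             ┃               
 ┃    ┏━━━━━━━━━━━━━━━━━━━━━━━━━━━━━━━━━━━━━━┓ 
 ┃    ┃ Tetris                               ┃ 
 ┗━━━━┠──────────────────────────────────────┨ 
      ┃          │Next:                      ┃ 
      ┃          │████                       ┃ 
      ┃          │                           ┃ 
      ┃          │                           ┃ 
      ┃          │                           ┃ 
      ┃          │                           ┃ 
      ┃          │Score:                     ┃ 
      ┃          │0                          ┃ 
      ┃          │                           ┃ 
      ┗━━━━━━━━━━━━━━━━━━━━━━━━━━━━━━━━━━━━━━┛ 


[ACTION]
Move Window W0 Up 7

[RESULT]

 ┃> [+] app/                   ┃               
 ┃                             ┃               
 ┃                             ┃               
 ┃                             ┃               
 ┃                             ┃               
 ┃                             ┃               
 ┗━━━━━━━━━━━━━━━━━━━━━━━━━━━━━┛               
                                               
                                               
      ┏━━━━━━━━━━━━━━━━━━━━━━━━━━━━━━━━━━━━━━┓ 
      ┃ Tetris                               ┃ 
      ┠──────────────────────────────────────┨ 
      ┃          │Next:                      ┃ 
      ┃          │████                       ┃ 
      ┃          │                           ┃ 
      ┃          │                           ┃ 
      ┃          │                           ┃ 
      ┃          │                           ┃ 
      ┃          │Score:                     ┃ 
      ┃          │0                          ┃ 
      ┃          │                           ┃ 
      ┗━━━━━━━━━━━━━━━━━━━━━━━━━━━━━━━━━━━━━━┛ 


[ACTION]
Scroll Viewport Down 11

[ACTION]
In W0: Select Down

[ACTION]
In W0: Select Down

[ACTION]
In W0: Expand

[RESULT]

 ┃> [-] app/                   ┃               
 ┃    [+] build/               ┃               
 ┃    [+] templates/           ┃               
 ┃                             ┃               
 ┃                             ┃               
 ┃                             ┃               
 ┗━━━━━━━━━━━━━━━━━━━━━━━━━━━━━┛               
                                               
                                               
      ┏━━━━━━━━━━━━━━━━━━━━━━━━━━━━━━━━━━━━━━┓ 
      ┃ Tetris                               ┃ 
      ┠──────────────────────────────────────┨ 
      ┃          │Next:                      ┃ 
      ┃          │████                       ┃ 
      ┃          │                           ┃ 
      ┃          │                           ┃ 
      ┃          │                           ┃ 
      ┃          │                           ┃ 
      ┃          │Score:                     ┃ 
      ┃          │0                          ┃ 
      ┃          │                           ┃ 
      ┗━━━━━━━━━━━━━━━━━━━━━━━━━━━━━━━━━━━━━━┛ 


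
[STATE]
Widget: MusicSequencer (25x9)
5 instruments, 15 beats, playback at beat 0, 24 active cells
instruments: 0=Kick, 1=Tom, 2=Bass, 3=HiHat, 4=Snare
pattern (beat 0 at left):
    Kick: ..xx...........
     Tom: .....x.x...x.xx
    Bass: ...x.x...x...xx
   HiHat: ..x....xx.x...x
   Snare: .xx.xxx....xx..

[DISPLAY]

      ▼12345678901234    
  Kick··██···········    
   Tom·····█·█···█·██    
  Bass···█·█···█···██    
 HiHat··█····██·█···█    
 Snare·██·███····██··    
                         
                         
                         


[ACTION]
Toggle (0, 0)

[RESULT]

      ▼12345678901234    
  Kick█·██···········    
   Tom·····█·█···█·██    
  Bass···█·█···█···██    
 HiHat··█····██·█···█    
 Snare·██·███····██··    
                         
                         
                         


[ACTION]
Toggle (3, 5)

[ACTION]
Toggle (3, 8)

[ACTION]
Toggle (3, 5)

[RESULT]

      ▼12345678901234    
  Kick█·██···········    
   Tom·····█·█···█·██    
  Bass···█·█···█···██    
 HiHat··█····█··█···█    
 Snare·██·███····██··    
                         
                         
                         


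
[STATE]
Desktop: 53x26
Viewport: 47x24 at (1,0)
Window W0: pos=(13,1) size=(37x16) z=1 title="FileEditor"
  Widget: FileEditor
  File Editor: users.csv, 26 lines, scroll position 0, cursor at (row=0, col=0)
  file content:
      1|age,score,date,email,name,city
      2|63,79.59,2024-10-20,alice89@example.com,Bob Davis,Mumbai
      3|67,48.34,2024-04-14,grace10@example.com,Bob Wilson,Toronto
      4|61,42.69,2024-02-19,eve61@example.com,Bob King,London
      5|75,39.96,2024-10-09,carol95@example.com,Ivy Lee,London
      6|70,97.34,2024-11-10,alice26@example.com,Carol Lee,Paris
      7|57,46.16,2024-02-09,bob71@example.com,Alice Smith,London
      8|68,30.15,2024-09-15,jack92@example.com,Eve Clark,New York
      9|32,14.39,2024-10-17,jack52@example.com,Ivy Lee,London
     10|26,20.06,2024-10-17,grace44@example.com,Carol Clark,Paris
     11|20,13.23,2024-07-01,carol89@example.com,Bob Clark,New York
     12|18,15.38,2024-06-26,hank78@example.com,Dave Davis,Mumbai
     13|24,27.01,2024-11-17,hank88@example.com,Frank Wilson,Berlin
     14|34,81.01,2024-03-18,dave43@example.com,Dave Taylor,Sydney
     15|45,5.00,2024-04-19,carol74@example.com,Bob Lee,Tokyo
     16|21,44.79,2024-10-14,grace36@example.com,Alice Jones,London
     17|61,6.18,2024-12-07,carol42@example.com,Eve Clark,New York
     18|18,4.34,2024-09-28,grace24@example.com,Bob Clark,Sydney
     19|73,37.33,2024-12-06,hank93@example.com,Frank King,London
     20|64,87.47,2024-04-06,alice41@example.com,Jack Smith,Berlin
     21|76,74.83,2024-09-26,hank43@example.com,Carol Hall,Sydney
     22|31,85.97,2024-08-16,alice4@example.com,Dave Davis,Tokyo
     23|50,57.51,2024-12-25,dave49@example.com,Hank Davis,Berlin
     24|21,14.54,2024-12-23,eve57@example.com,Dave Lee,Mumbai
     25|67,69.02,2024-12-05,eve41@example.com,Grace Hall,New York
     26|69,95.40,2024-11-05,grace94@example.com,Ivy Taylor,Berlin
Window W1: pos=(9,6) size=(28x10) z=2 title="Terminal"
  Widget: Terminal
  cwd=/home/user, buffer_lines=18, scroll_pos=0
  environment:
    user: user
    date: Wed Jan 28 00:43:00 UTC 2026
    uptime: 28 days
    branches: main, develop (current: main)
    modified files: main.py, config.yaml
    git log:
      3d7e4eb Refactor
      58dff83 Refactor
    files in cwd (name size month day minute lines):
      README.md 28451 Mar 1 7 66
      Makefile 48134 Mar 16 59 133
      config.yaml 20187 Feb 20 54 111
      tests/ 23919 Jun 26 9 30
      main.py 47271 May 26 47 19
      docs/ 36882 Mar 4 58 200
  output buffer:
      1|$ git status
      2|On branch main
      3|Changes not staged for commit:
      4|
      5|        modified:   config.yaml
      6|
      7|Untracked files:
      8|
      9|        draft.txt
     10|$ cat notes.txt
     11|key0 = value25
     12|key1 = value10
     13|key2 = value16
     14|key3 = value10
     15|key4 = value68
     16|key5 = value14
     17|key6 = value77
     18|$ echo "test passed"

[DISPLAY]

                                               
            ┏━━━━━━━━━━━━━━━━━━━━━━━━━━━━━━━━━━
            ┃ FileEditor                       
            ┠──────────────────────────────────
            ┃█ge,score,date,email,name,city    
            ┃63,79.59,2024-10-20,alice89@exampl
        ┏━━━━━━━━━━━━━━━━━━━━━━━━━━┓ce10@exampl
        ┃ Terminal                 ┃61@example.
        ┠──────────────────────────┨ol95@exampl
        ┃$ git status              ┃ce26@exampl
        ┃On branch main            ┃71@example.
        ┃Changes not staged for com┃k92@example
        ┃                          ┃k52@example
        ┃        modified:   config┃ce44@exampl
        ┃                          ┃ol89@exampl
        ┗━━━━━━━━━━━━━━━━━━━━━━━━━━┛k78@example
            ┗━━━━━━━━━━━━━━━━━━━━━━━━━━━━━━━━━━
                                               
                                               
                                               
                                               
                                               
                                               
                                               


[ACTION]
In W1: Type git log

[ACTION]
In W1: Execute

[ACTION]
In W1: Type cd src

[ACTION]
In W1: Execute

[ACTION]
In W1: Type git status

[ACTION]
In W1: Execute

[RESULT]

                                               
            ┏━━━━━━━━━━━━━━━━━━━━━━━━━━━━━━━━━━
            ┃ FileEditor                       
            ┠──────────────────────────────────
            ┃█ge,score,date,email,name,city    
            ┃63,79.59,2024-10-20,alice89@exampl
        ┏━━━━━━━━━━━━━━━━━━━━━━━━━━┓ce10@exampl
        ┃ Terminal                 ┃61@example.
        ┠──────────────────────────┨ol95@exampl
        ┃On branch main            ┃ce26@exampl
        ┃Changes not staged for com┃71@example.
        ┃                          ┃k92@example
        ┃        modified:   main.p┃k52@example
        ┃        modified:   config┃ce44@exampl
        ┃$ █                       ┃ol89@exampl
        ┗━━━━━━━━━━━━━━━━━━━━━━━━━━┛k78@example
            ┗━━━━━━━━━━━━━━━━━━━━━━━━━━━━━━━━━━
                                               
                                               
                                               
                                               
                                               
                                               
                                               
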